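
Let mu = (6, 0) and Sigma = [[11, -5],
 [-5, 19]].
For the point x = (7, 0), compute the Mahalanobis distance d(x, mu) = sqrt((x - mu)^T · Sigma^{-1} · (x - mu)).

Step 1 — centre the observation: (x - mu) = (1, 0).

Step 2 — invert Sigma. det(Sigma) = 11·19 - (-5)² = 184.
  Sigma^{-1} = (1/det) · [[d, -b], [-b, a]] = [[0.1033, 0.0272],
 [0.0272, 0.0598]].

Step 3 — form the quadratic (x - mu)^T · Sigma^{-1} · (x - mu):
  Sigma^{-1} · (x - mu) = (0.1033, 0.0272).
  (x - mu)^T · [Sigma^{-1} · (x - mu)] = (1)·(0.1033) + (0)·(0.0272) = 0.1033.

Step 4 — take square root: d = √(0.1033) ≈ 0.3213.

d(x, mu) = √(0.1033) ≈ 0.3213


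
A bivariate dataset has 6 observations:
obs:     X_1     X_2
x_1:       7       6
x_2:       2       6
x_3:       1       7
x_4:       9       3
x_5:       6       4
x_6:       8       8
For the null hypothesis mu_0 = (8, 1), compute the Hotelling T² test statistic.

Step 1 — sample mean vector:
  mean(X_1) = (7 + 2 + 1 + 9 + 6 + 8) / 6 = 33/6 = 5.5
  mean(X_2) = (6 + 6 + 7 + 3 + 4 + 8) / 6 = 34/6 = 5.6667
  x̄ = (5.5, 5.6667),  deviation x̄ - mu_0 = (5.5, 5.6667) - (8, 1) = (-2.5, 4.6667).

Step 2 — sample covariance matrix, S[i,j] = (1/(n-1)) · Σ_k (x_{k,i} - mean_i) · (x_{k,j} - mean_j), divisor n-1 = 5:
  S[X_1,X_1] = ((1.5)·(1.5) + (-3.5)·(-3.5) + (-4.5)·(-4.5) + (3.5)·(3.5) + (0.5)·(0.5) + (2.5)·(2.5)) / 5 = 53.5/5 = 10.7
  S[X_1,X_2] = ((1.5)·(0.3333) + (-3.5)·(0.3333) + (-4.5)·(1.3333) + (3.5)·(-2.6667) + (0.5)·(-1.6667) + (2.5)·(2.3333)) / 5 = -11/5 = -2.2
  S[X_2,X_2] = ((0.3333)·(0.3333) + (0.3333)·(0.3333) + (1.3333)·(1.3333) + (-2.6667)·(-2.6667) + (-1.6667)·(-1.6667) + (2.3333)·(2.3333)) / 5 = 17.3333/5 = 3.4667
  S = [[10.7, -2.2],
 [-2.2, 3.4667]].

Step 3 — invert S. det(S) = 10.7·3.4667 - (-2.2)² = 32.2533.
  S^{-1} = (1/det) · [[d, -b], [-b, a]] = [[0.1075, 0.0682],
 [0.0682, 0.3317]].

Step 4 — quadratic form (x̄ - mu_0)^T · S^{-1} · (x̄ - mu_0):
  S^{-1} · (x̄ - mu_0) = (0.0496, 1.3776),
  (x̄ - mu_0)^T · [...] = (-2.5)·(0.0496) + (4.6667)·(1.3776) = 6.3049.

Step 5 — scale by n: T² = 6 · 6.3049 = 37.8297.

T² ≈ 37.8297


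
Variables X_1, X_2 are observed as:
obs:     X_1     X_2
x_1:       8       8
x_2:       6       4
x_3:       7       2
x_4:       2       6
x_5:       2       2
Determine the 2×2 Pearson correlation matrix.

Step 1 — column means:
  mean(X_1) = (8 + 6 + 7 + 2 + 2) / 5 = 25/5 = 5
  mean(X_2) = (8 + 4 + 2 + 6 + 2) / 5 = 22/5 = 4.4

Step 2 — sample variances and covariances s[i,j] = (1/(n-1)) · Σ_k (x_{k,i} - mean_i) · (x_{k,j} - mean_j), with n-1 = 4:
  s[X_1,X_1] = ((3)·(3) + (1)·(1) + (2)·(2) + (-3)·(-3) + (-3)·(-3)) / 4 = 32/4 = 8
  s[X_1,X_2] = ((3)·(3.6) + (1)·(-0.4) + (2)·(-2.4) + (-3)·(1.6) + (-3)·(-2.4)) / 4 = 8/4 = 2
  s[X_2,X_2] = ((3.6)·(3.6) + (-0.4)·(-0.4) + (-2.4)·(-2.4) + (1.6)·(1.6) + (-2.4)·(-2.4)) / 4 = 27.2/4 = 6.8
  Sample standard deviations s_i = √(s[i,i]):
  s(X_1) = √(8) = 2.8284
  s(X_2) = √(6.8) = 2.6077

Step 3 — r_{ij} = s_{ij} / (s_i · s_j):
  r[X_1,X_1] = 1 (diagonal).
  r[X_1,X_2] = 2 / (2.8284 · 2.6077) = 2 / 7.3756 = 0.2712
  r[X_2,X_2] = 1 (diagonal).

R is symmetric with unit diagonal. Assembling:

R = [[1, 0.2712],
 [0.2712, 1]]


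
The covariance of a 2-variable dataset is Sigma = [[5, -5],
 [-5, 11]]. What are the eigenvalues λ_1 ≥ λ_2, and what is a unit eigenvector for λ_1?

Step 1 — characteristic polynomial of 2×2 Sigma:
  det(Sigma - λI) = λ² - trace · λ + det = 0.
  trace = 5 + 11 = 16, det = 5·11 - (-5)² = 30.
Step 2 — discriminant:
  Δ = trace² - 4·det = 256 - 120 = 136.
Step 3 — eigenvalues:
  λ = (trace ± √Δ)/2 = (16 ± 11.6619)/2,
  λ_1 = 13.831,  λ_2 = 2.169.

Step 4 — unit eigenvector for λ_1: solve (Sigma - λ_1 I)v = 0. First row:
  (5 - 13.831)·v_x + (-5)·v_y = 0, i.e. (-8.831)·v_x + (-5)·v_y = 0,
  so v ∝ (b, λ_1 - a) = (-5, 8.831); multiply by -1 so the first entry is positive: u = (5, -8.831).
  ||u|| = √((5)² + (-8.831)²) = √(102.9857) ≈ 10.1482,
  v_1 = u/||u|| ≈ (0.4927, -0.8702) (||v_1|| = 1).

λ_1 = 13.831,  λ_2 = 2.169;  v_1 ≈ (0.4927, -0.8702)


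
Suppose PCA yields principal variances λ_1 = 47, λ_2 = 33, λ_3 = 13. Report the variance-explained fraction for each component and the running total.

Step 1 — total variance = trace(Sigma) = Σ λ_i = 47 + 33 + 13 = 93.

Step 2 — fraction explained by component i = λ_i / Σ λ:
  PC1: 47/93 = 0.5054
  PC2: 33/93 = 0.3548
  PC3: 13/93 = 0.1398

Step 3 — cumulative fraction after k components = (λ_1 + ... + λ_k) / Σ λ:
  k = 1: 47/93 = 0.5054
  k = 2: (47 + 33)/93 = 80/93 = 0.8602
  k = 3: (47 + 33 + 13)/93 = 93/93 = 1

Summary (fraction, with percent):

explained: PC1 0.5054 (50.54%), PC2 0.3548 (35.48%), PC3 0.1398 (13.98%);  cumulative: 0.5054, 0.8602, 1


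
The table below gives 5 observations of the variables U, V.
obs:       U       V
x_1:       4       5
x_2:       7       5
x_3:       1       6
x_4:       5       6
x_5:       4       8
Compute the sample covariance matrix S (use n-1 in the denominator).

Step 1 — column means:
  mean(U) = (4 + 7 + 1 + 5 + 4) / 5 = 21/5 = 4.2
  mean(V) = (5 + 5 + 6 + 6 + 8) / 5 = 30/5 = 6

Step 2 — sample covariance S[i,j] = (1/(n-1)) · Σ_k (x_{k,i} - mean_i) · (x_{k,j} - mean_j), with n-1 = 4.
  S[U,U] = ((-0.2)·(-0.2) + (2.8)·(2.8) + (-3.2)·(-3.2) + (0.8)·(0.8) + (-0.2)·(-0.2)) / 4 = 18.8/4 = 4.7
  S[U,V] = ((-0.2)·(-1) + (2.8)·(-1) + (-3.2)·(0) + (0.8)·(0) + (-0.2)·(2)) / 4 = -3/4 = -0.75
  S[V,V] = ((-1)·(-1) + (-1)·(-1) + (0)·(0) + (0)·(0) + (2)·(2)) / 4 = 6/4 = 1.5

S is symmetric (S[j,i] = S[i,j]). Assembling:

S = [[4.7, -0.75],
 [-0.75, 1.5]]


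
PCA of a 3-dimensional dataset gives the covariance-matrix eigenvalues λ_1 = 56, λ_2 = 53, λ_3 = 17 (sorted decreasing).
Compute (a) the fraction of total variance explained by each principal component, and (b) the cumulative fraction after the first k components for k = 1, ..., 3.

Step 1 — total variance = trace(Sigma) = Σ λ_i = 56 + 53 + 17 = 126.

Step 2 — fraction explained by component i = λ_i / Σ λ:
  PC1: 56/126 = 0.4444
  PC2: 53/126 = 0.4206
  PC3: 17/126 = 0.1349

Step 3 — cumulative fraction after k components = (λ_1 + ... + λ_k) / Σ λ:
  k = 1: 56/126 = 0.4444
  k = 2: (56 + 53)/126 = 109/126 = 0.8651
  k = 3: (56 + 53 + 17)/126 = 126/126 = 1

Summary (fraction, with percent):

explained: PC1 0.4444 (44.44%), PC2 0.4206 (42.06%), PC3 0.1349 (13.49%);  cumulative: 0.4444, 0.8651, 1


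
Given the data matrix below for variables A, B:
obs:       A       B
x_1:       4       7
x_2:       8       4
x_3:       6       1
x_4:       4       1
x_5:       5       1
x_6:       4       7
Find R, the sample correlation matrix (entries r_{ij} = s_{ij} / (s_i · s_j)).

Step 1 — column means:
  mean(A) = (4 + 8 + 6 + 4 + 5 + 4) / 6 = 31/6 = 5.1667
  mean(B) = (7 + 4 + 1 + 1 + 1 + 7) / 6 = 21/6 = 3.5

Step 2 — sample variances and covariances s[i,j] = (1/(n-1)) · Σ_k (x_{k,i} - mean_i) · (x_{k,j} - mean_j), with n-1 = 5:
  s[A,A] = ((-1.1667)·(-1.1667) + (2.8333)·(2.8333) + (0.8333)·(0.8333) + (-1.1667)·(-1.1667) + (-0.1667)·(-0.1667) + (-1.1667)·(-1.1667)) / 5 = 12.8333/5 = 2.5667
  s[A,B] = ((-1.1667)·(3.5) + (2.8333)·(0.5) + (0.8333)·(-2.5) + (-1.1667)·(-2.5) + (-0.1667)·(-2.5) + (-1.1667)·(3.5)) / 5 = -5.5/5 = -1.1
  s[B,B] = ((3.5)·(3.5) + (0.5)·(0.5) + (-2.5)·(-2.5) + (-2.5)·(-2.5) + (-2.5)·(-2.5) + (3.5)·(3.5)) / 5 = 43.5/5 = 8.7
  Sample standard deviations s_i = √(s[i,i]):
  s(A) = √(2.5667) = 1.6021
  s(B) = √(8.7) = 2.9496

Step 3 — r_{ij} = s_{ij} / (s_i · s_j):
  r[A,A] = 1 (diagonal).
  r[A,B] = -1.1 / (1.6021 · 2.9496) = -1.1 / 4.7255 = -0.2328
  r[B,B] = 1 (diagonal).

R is symmetric with unit diagonal. Assembling:

R = [[1, -0.2328],
 [-0.2328, 1]]


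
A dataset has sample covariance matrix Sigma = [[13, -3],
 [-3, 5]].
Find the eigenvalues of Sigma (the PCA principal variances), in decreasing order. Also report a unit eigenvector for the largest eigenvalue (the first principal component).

Step 1 — characteristic polynomial of 2×2 Sigma:
  det(Sigma - λI) = λ² - trace · λ + det = 0.
  trace = 13 + 5 = 18, det = 13·5 - (-3)² = 56.
Step 2 — discriminant:
  Δ = trace² - 4·det = 324 - 224 = 100.
Step 3 — eigenvalues:
  λ = (trace ± √Δ)/2 = (18 ± 10)/2,
  λ_1 = 14,  λ_2 = 4.

Step 4 — unit eigenvector for λ_1: solve (Sigma - λ_1 I)v = 0. First row:
  (13 - 14)·v_x + (-3)·v_y = 0, i.e. (-1)·v_x + (-3)·v_y = 0,
  so v ∝ (b, λ_1 - a) = (-3, 1); multiply by -1 so the first entry is positive: u = (3, -1).
  ||u|| = √((3)² + (-1)²) = √(10) ≈ 3.1623,
  v_1 = u/||u|| ≈ (0.9487, -0.3162) (||v_1|| = 1).

λ_1 = 14,  λ_2 = 4;  v_1 ≈ (0.9487, -0.3162)


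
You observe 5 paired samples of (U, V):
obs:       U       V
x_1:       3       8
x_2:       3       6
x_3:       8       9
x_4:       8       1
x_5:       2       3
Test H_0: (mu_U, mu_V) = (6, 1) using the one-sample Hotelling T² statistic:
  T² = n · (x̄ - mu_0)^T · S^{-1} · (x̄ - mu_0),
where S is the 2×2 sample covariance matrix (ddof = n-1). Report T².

Step 1 — sample mean vector:
  mean(U) = (3 + 3 + 8 + 8 + 2) / 5 = 24/5 = 4.8
  mean(V) = (8 + 6 + 9 + 1 + 3) / 5 = 27/5 = 5.4
  x̄ = (4.8, 5.4),  deviation x̄ - mu_0 = (4.8, 5.4) - (6, 1) = (-1.2, 4.4).

Step 2 — sample covariance matrix, S[i,j] = (1/(n-1)) · Σ_k (x_{k,i} - mean_i) · (x_{k,j} - mean_j), divisor n-1 = 4:
  S[U,U] = ((-1.8)·(-1.8) + (-1.8)·(-1.8) + (3.2)·(3.2) + (3.2)·(3.2) + (-2.8)·(-2.8)) / 4 = 34.8/4 = 8.7
  S[U,V] = ((-1.8)·(2.6) + (-1.8)·(0.6) + (3.2)·(3.6) + (3.2)·(-4.4) + (-2.8)·(-2.4)) / 4 = -1.6/4 = -0.4
  S[V,V] = ((2.6)·(2.6) + (0.6)·(0.6) + (3.6)·(3.6) + (-4.4)·(-4.4) + (-2.4)·(-2.4)) / 4 = 45.2/4 = 11.3
  S = [[8.7, -0.4],
 [-0.4, 11.3]].

Step 3 — invert S. det(S) = 8.7·11.3 - (-0.4)² = 98.15.
  S^{-1} = (1/det) · [[d, -b], [-b, a]] = [[0.1151, 0.0041],
 [0.0041, 0.0886]].

Step 4 — quadratic form (x̄ - mu_0)^T · S^{-1} · (x̄ - mu_0):
  S^{-1} · (x̄ - mu_0) = (-0.1202, 0.3851),
  (x̄ - mu_0)^T · [...] = (-1.2)·(-0.1202) + (4.4)·(0.3851) = 1.8388.

Step 5 — scale by n: T² = 5 · 1.8388 = 9.1941.

T² ≈ 9.1941


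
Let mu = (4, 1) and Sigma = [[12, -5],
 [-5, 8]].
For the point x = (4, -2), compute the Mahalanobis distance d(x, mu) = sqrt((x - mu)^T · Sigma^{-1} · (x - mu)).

Step 1 — centre the observation: (x - mu) = (0, -3).

Step 2 — invert Sigma. det(Sigma) = 12·8 - (-5)² = 71.
  Sigma^{-1} = (1/det) · [[d, -b], [-b, a]] = [[0.1127, 0.0704],
 [0.0704, 0.169]].

Step 3 — form the quadratic (x - mu)^T · Sigma^{-1} · (x - mu):
  Sigma^{-1} · (x - mu) = (-0.2113, -0.507).
  (x - mu)^T · [Sigma^{-1} · (x - mu)] = (0)·(-0.2113) + (-3)·(-0.507) = 1.5211.

Step 4 — take square root: d = √(1.5211) ≈ 1.2333.

d(x, mu) = √(1.5211) ≈ 1.2333


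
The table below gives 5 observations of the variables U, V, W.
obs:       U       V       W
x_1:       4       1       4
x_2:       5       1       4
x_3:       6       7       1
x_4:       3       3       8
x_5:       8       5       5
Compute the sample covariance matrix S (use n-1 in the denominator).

Step 1 — column means:
  mean(U) = (4 + 5 + 6 + 3 + 8) / 5 = 26/5 = 5.2
  mean(V) = (1 + 1 + 7 + 3 + 5) / 5 = 17/5 = 3.4
  mean(W) = (4 + 4 + 1 + 8 + 5) / 5 = 22/5 = 4.4

Step 2 — sample covariance S[i,j] = (1/(n-1)) · Σ_k (x_{k,i} - mean_i) · (x_{k,j} - mean_j), with n-1 = 4.
  S[U,U] = ((-1.2)·(-1.2) + (-0.2)·(-0.2) + (0.8)·(0.8) + (-2.2)·(-2.2) + (2.8)·(2.8)) / 4 = 14.8/4 = 3.7
  S[U,V] = ((-1.2)·(-2.4) + (-0.2)·(-2.4) + (0.8)·(3.6) + (-2.2)·(-0.4) + (2.8)·(1.6)) / 4 = 11.6/4 = 2.9
  S[U,W] = ((-1.2)·(-0.4) + (-0.2)·(-0.4) + (0.8)·(-3.4) + (-2.2)·(3.6) + (2.8)·(0.6)) / 4 = -8.4/4 = -2.1
  S[V,V] = ((-2.4)·(-2.4) + (-2.4)·(-2.4) + (3.6)·(3.6) + (-0.4)·(-0.4) + (1.6)·(1.6)) / 4 = 27.2/4 = 6.8
  S[V,W] = ((-2.4)·(-0.4) + (-2.4)·(-0.4) + (3.6)·(-3.4) + (-0.4)·(3.6) + (1.6)·(0.6)) / 4 = -10.8/4 = -2.7
  S[W,W] = ((-0.4)·(-0.4) + (-0.4)·(-0.4) + (-3.4)·(-3.4) + (3.6)·(3.6) + (0.6)·(0.6)) / 4 = 25.2/4 = 6.3

S is symmetric (S[j,i] = S[i,j]). Assembling:

S = [[3.7, 2.9, -2.1],
 [2.9, 6.8, -2.7],
 [-2.1, -2.7, 6.3]]


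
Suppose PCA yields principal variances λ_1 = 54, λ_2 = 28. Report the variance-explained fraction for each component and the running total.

Step 1 — total variance = trace(Sigma) = Σ λ_i = 54 + 28 = 82.

Step 2 — fraction explained by component i = λ_i / Σ λ:
  PC1: 54/82 = 0.6585
  PC2: 28/82 = 0.3415

Step 3 — cumulative fraction after k components = (λ_1 + ... + λ_k) / Σ λ:
  k = 1: 54/82 = 0.6585
  k = 2: (54 + 28)/82 = 82/82 = 1

Summary (fraction, with percent):

explained: PC1 0.6585 (65.85%), PC2 0.3415 (34.15%);  cumulative: 0.6585, 1


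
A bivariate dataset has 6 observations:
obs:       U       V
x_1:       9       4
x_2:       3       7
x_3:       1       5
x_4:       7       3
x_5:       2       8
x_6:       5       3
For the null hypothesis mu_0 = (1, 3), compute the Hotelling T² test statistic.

Step 1 — sample mean vector:
  mean(U) = (9 + 3 + 1 + 7 + 2 + 5) / 6 = 27/6 = 4.5
  mean(V) = (4 + 7 + 5 + 3 + 8 + 3) / 6 = 30/6 = 5
  x̄ = (4.5, 5),  deviation x̄ - mu_0 = (4.5, 5) - (1, 3) = (3.5, 2).

Step 2 — sample covariance matrix, S[i,j] = (1/(n-1)) · Σ_k (x_{k,i} - mean_i) · (x_{k,j} - mean_j), divisor n-1 = 5:
  S[U,U] = ((4.5)·(4.5) + (-1.5)·(-1.5) + (-3.5)·(-3.5) + (2.5)·(2.5) + (-2.5)·(-2.5) + (0.5)·(0.5)) / 5 = 47.5/5 = 9.5
  S[U,V] = ((4.5)·(-1) + (-1.5)·(2) + (-3.5)·(0) + (2.5)·(-2) + (-2.5)·(3) + (0.5)·(-2)) / 5 = -21/5 = -4.2
  S[V,V] = ((-1)·(-1) + (2)·(2) + (0)·(0) + (-2)·(-2) + (3)·(3) + (-2)·(-2)) / 5 = 22/5 = 4.4
  S = [[9.5, -4.2],
 [-4.2, 4.4]].

Step 3 — invert S. det(S) = 9.5·4.4 - (-4.2)² = 24.16.
  S^{-1} = (1/det) · [[d, -b], [-b, a]] = [[0.1821, 0.1738],
 [0.1738, 0.3932]].

Step 4 — quadratic form (x̄ - mu_0)^T · S^{-1} · (x̄ - mu_0):
  S^{-1} · (x̄ - mu_0) = (0.9851, 1.3949),
  (x̄ - mu_0)^T · [...] = (3.5)·(0.9851) + (2)·(1.3949) = 6.2376.

Step 5 — scale by n: T² = 6 · 6.2376 = 37.4255.

T² ≈ 37.4255


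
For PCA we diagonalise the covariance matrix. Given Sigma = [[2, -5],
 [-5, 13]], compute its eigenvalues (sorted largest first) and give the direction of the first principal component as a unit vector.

Step 1 — characteristic polynomial of 2×2 Sigma:
  det(Sigma - λI) = λ² - trace · λ + det = 0.
  trace = 2 + 13 = 15, det = 2·13 - (-5)² = 1.
Step 2 — discriminant:
  Δ = trace² - 4·det = 225 - 4 = 221.
Step 3 — eigenvalues:
  λ = (trace ± √Δ)/2 = (15 ± 14.8661)/2,
  λ_1 = 14.933,  λ_2 = 0.067.

Step 4 — unit eigenvector for λ_1: solve (Sigma - λ_1 I)v = 0. First row:
  (2 - 14.933)·v_x + (-5)·v_y = 0, i.e. (-12.933)·v_x + (-5)·v_y = 0,
  so v ∝ (b, λ_1 - a) = (-5, 12.933); multiply by -1 so the first entry is positive: u = (5, -12.933).
  ||u|| = √((5)² + (-12.933)²) = √(192.2634) ≈ 13.8659,
  v_1 = u/||u|| ≈ (0.3606, -0.9327) (||v_1|| = 1).

λ_1 = 14.933,  λ_2 = 0.067;  v_1 ≈ (0.3606, -0.9327)


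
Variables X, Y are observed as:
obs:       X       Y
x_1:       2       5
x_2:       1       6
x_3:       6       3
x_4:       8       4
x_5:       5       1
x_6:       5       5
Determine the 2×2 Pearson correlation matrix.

Step 1 — column means:
  mean(X) = (2 + 1 + 6 + 8 + 5 + 5) / 6 = 27/6 = 4.5
  mean(Y) = (5 + 6 + 3 + 4 + 1 + 5) / 6 = 24/6 = 4

Step 2 — sample variances and covariances s[i,j] = (1/(n-1)) · Σ_k (x_{k,i} - mean_i) · (x_{k,j} - mean_j), with n-1 = 5:
  s[X,X] = ((-2.5)·(-2.5) + (-3.5)·(-3.5) + (1.5)·(1.5) + (3.5)·(3.5) + (0.5)·(0.5) + (0.5)·(0.5)) / 5 = 33.5/5 = 6.7
  s[X,Y] = ((-2.5)·(1) + (-3.5)·(2) + (1.5)·(-1) + (3.5)·(0) + (0.5)·(-3) + (0.5)·(1)) / 5 = -12/5 = -2.4
  s[Y,Y] = ((1)·(1) + (2)·(2) + (-1)·(-1) + (0)·(0) + (-3)·(-3) + (1)·(1)) / 5 = 16/5 = 3.2
  Sample standard deviations s_i = √(s[i,i]):
  s(X) = √(6.7) = 2.5884
  s(Y) = √(3.2) = 1.7889

Step 3 — r_{ij} = s_{ij} / (s_i · s_j):
  r[X,X] = 1 (diagonal).
  r[X,Y] = -2.4 / (2.5884 · 1.7889) = -2.4 / 4.6303 = -0.5183
  r[Y,Y] = 1 (diagonal).

R is symmetric with unit diagonal. Assembling:

R = [[1, -0.5183],
 [-0.5183, 1]]


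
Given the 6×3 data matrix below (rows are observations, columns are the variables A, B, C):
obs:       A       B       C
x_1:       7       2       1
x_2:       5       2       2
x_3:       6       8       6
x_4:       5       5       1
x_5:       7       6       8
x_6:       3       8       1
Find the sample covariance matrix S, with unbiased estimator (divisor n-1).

Step 1 — column means:
  mean(A) = (7 + 5 + 6 + 5 + 7 + 3) / 6 = 33/6 = 5.5
  mean(B) = (2 + 2 + 8 + 5 + 6 + 8) / 6 = 31/6 = 5.1667
  mean(C) = (1 + 2 + 6 + 1 + 8 + 1) / 6 = 19/6 = 3.1667

Step 2 — sample covariance S[i,j] = (1/(n-1)) · Σ_k (x_{k,i} - mean_i) · (x_{k,j} - mean_j), with n-1 = 5.
  S[A,A] = ((1.5)·(1.5) + (-0.5)·(-0.5) + (0.5)·(0.5) + (-0.5)·(-0.5) + (1.5)·(1.5) + (-2.5)·(-2.5)) / 5 = 11.5/5 = 2.3
  S[A,B] = ((1.5)·(-3.1667) + (-0.5)·(-3.1667) + (0.5)·(2.8333) + (-0.5)·(-0.1667) + (1.5)·(0.8333) + (-2.5)·(2.8333)) / 5 = -7.5/5 = -1.5
  S[A,C] = ((1.5)·(-2.1667) + (-0.5)·(-1.1667) + (0.5)·(2.8333) + (-0.5)·(-2.1667) + (1.5)·(4.8333) + (-2.5)·(-2.1667)) / 5 = 12.5/5 = 2.5
  S[B,B] = ((-3.1667)·(-3.1667) + (-3.1667)·(-3.1667) + (2.8333)·(2.8333) + (-0.1667)·(-0.1667) + (0.8333)·(0.8333) + (2.8333)·(2.8333)) / 5 = 36.8333/5 = 7.3667
  S[B,C] = ((-3.1667)·(-2.1667) + (-3.1667)·(-1.1667) + (2.8333)·(2.8333) + (-0.1667)·(-2.1667) + (0.8333)·(4.8333) + (2.8333)·(-2.1667)) / 5 = 16.8333/5 = 3.3667
  S[C,C] = ((-2.1667)·(-2.1667) + (-1.1667)·(-1.1667) + (2.8333)·(2.8333) + (-2.1667)·(-2.1667) + (4.8333)·(4.8333) + (-2.1667)·(-2.1667)) / 5 = 46.8333/5 = 9.3667

S is symmetric (S[j,i] = S[i,j]). Assembling:

S = [[2.3, -1.5, 2.5],
 [-1.5, 7.3667, 3.3667],
 [2.5, 3.3667, 9.3667]]


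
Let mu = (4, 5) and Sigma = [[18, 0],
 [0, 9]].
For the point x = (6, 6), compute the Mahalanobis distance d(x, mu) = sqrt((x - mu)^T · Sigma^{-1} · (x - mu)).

Step 1 — centre the observation: (x - mu) = (2, 1).

Step 2 — invert Sigma. det(Sigma) = 18·9 - (0)² = 162.
  Sigma^{-1} = (1/det) · [[d, -b], [-b, a]] = [[0.0556, 0],
 [0, 0.1111]].

Step 3 — form the quadratic (x - mu)^T · Sigma^{-1} · (x - mu):
  Sigma^{-1} · (x - mu) = (0.1111, 0.1111).
  (x - mu)^T · [Sigma^{-1} · (x - mu)] = (2)·(0.1111) + (1)·(0.1111) = 0.3333.

Step 4 — take square root: d = √(0.3333) ≈ 0.5774.

d(x, mu) = √(0.3333) ≈ 0.5774


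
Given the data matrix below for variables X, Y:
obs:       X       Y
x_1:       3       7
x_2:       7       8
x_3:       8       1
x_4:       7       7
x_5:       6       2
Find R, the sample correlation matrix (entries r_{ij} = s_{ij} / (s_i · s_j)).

Step 1 — column means:
  mean(X) = (3 + 7 + 8 + 7 + 6) / 5 = 31/5 = 6.2
  mean(Y) = (7 + 8 + 1 + 7 + 2) / 5 = 25/5 = 5

Step 2 — sample variances and covariances s[i,j] = (1/(n-1)) · Σ_k (x_{k,i} - mean_i) · (x_{k,j} - mean_j), with n-1 = 4:
  s[X,X] = ((-3.2)·(-3.2) + (0.8)·(0.8) + (1.8)·(1.8) + (0.8)·(0.8) + (-0.2)·(-0.2)) / 4 = 14.8/4 = 3.7
  s[X,Y] = ((-3.2)·(2) + (0.8)·(3) + (1.8)·(-4) + (0.8)·(2) + (-0.2)·(-3)) / 4 = -9/4 = -2.25
  s[Y,Y] = ((2)·(2) + (3)·(3) + (-4)·(-4) + (2)·(2) + (-3)·(-3)) / 4 = 42/4 = 10.5
  Sample standard deviations s_i = √(s[i,i]):
  s(X) = √(3.7) = 1.9235
  s(Y) = √(10.5) = 3.2404

Step 3 — r_{ij} = s_{ij} / (s_i · s_j):
  r[X,X] = 1 (diagonal).
  r[X,Y] = -2.25 / (1.9235 · 3.2404) = -2.25 / 6.233 = -0.361
  r[Y,Y] = 1 (diagonal).

R is symmetric with unit diagonal. Assembling:

R = [[1, -0.361],
 [-0.361, 1]]


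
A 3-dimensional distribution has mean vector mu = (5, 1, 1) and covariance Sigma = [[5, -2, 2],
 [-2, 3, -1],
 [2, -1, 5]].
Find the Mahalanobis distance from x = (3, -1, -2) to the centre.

Step 1 — centre the observation: (x - mu) = (-2, -2, -3).

Step 2 — invert Sigma (cofactor / det for 3×3, or solve directly):
  Sigma^{-1} = [[0.3043, 0.1739, -0.087],
 [0.1739, 0.4565, 0.0217],
 [-0.087, 0.0217, 0.2391]].

Step 3 — form the quadratic (x - mu)^T · Sigma^{-1} · (x - mu):
  Sigma^{-1} · (x - mu) = (-0.6957, -1.3261, -0.587).
  (x - mu)^T · [Sigma^{-1} · (x - mu)] = (-2)·(-0.6957) + (-2)·(-1.3261) + (-3)·(-0.587) = 5.8043.

Step 4 — take square root: d = √(5.8043) ≈ 2.4092.

d(x, mu) = √(5.8043) ≈ 2.4092


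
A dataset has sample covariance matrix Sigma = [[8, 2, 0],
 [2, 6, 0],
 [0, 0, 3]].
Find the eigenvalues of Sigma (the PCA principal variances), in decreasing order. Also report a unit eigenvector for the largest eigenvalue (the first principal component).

Step 1 — characteristic polynomial p(λ) = det(λI - Sigma) = λ³ - tr·λ² + c_1·λ - det, where tr = trace, c_1 = sum of the principal 2×2 minors, det = det(Sigma):
  tr = 8 + 6 + 3 = 17,
  c_1 = (8·6 - (2)²) + (8·3 - (0)²) + (6·3 - (0)²) = 44 + 24 + 18 = 86,
  det = 8·(6·3 - (0)²) - (2)·((2)·3 - (0)·(0)) + (0)·((2)·(0) - 6·(0)) = 8·(18) - (2)·(6) + (0)·(0) = 132.
  So p(λ) = λ³ - 17λ² + 86λ - 132.
Step 2 — look for an integer root (rational root theorem: any rational root is an integer divisor of 132). Testing λ = 3:
  p(3) = 27 - 153 + 258 - 132 = 0  ✓
  Dividing out (λ - 3): p(λ) = (λ - 3)(λ² - 14λ + 44).
Step 3 — remaining eigenvalues from the quadratic λ² - 14λ + 44 = 0:
  Δ = 14² - 4·44 = 196 - 176 = 20,  λ = (14 ± √20)/2 = (14 ± 4.4721)/2 ≈ 9.2361 or 4.7639.
  Sorted: λ_1 = 9.2361,  λ_2 = 4.7639,  λ_3 = 3  (check: sum = 17 = tr ✓).

Step 4 — unit eigenvector for λ_1 ≈ 9.2361: v spans the null space of (Sigma - λ_1 I), whose rows are
  r_1 = (-1.2361, 2, 0),  r_2 = (2, -3.2361, 0),  r_3 = (0, 0, -6.2361).
  v is orthogonal to every row, so take v ∝ r_1 × r_3 = ((2)·(-6.2361) - (0)·(0), (0)·(0) - (-1.2361)·(-6.2361), (-1.2361)·(0) - (2)·(0)) ≈ (-12.4721, -7.7082, 0).
  Rescale (multiply by -1 so the first nonzero entry is positive): u = (12.4721, 7.7082, 0).
  ||u|| = √((12.4721)² + (7.7082)² + (0)²) = √(214.9706) ≈ 14.6619,  v_1 = u/||u|| ≈ (0.8507, 0.5257, 0) (||v_1|| = 1).

λ_1 = 9.2361,  λ_2 = 4.7639,  λ_3 = 3;  v_1 ≈ (0.8507, 0.5257, 0)


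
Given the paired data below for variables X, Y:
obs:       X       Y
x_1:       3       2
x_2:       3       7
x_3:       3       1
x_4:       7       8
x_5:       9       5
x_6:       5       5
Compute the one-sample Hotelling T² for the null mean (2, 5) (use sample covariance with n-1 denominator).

Step 1 — sample mean vector:
  mean(X) = (3 + 3 + 3 + 7 + 9 + 5) / 6 = 30/6 = 5
  mean(Y) = (2 + 7 + 1 + 8 + 5 + 5) / 6 = 28/6 = 4.6667
  x̄ = (5, 4.6667),  deviation x̄ - mu_0 = (5, 4.6667) - (2, 5) = (3, -0.3333).

Step 2 — sample covariance matrix, S[i,j] = (1/(n-1)) · Σ_k (x_{k,i} - mean_i) · (x_{k,j} - mean_j), divisor n-1 = 5:
  S[X,X] = ((-2)·(-2) + (-2)·(-2) + (-2)·(-2) + (2)·(2) + (4)·(4) + (0)·(0)) / 5 = 32/5 = 6.4
  S[X,Y] = ((-2)·(-2.6667) + (-2)·(2.3333) + (-2)·(-3.6667) + (2)·(3.3333) + (4)·(0.3333) + (0)·(0.3333)) / 5 = 16/5 = 3.2
  S[Y,Y] = ((-2.6667)·(-2.6667) + (2.3333)·(2.3333) + (-3.6667)·(-3.6667) + (3.3333)·(3.3333) + (0.3333)·(0.3333) + (0.3333)·(0.3333)) / 5 = 37.3333/5 = 7.4667
  S = [[6.4, 3.2],
 [3.2, 7.4667]].

Step 3 — invert S. det(S) = 6.4·7.4667 - (3.2)² = 37.5467.
  S^{-1} = (1/det) · [[d, -b], [-b, a]] = [[0.1989, -0.0852],
 [-0.0852, 0.1705]].

Step 4 — quadratic form (x̄ - mu_0)^T · S^{-1} · (x̄ - mu_0):
  S^{-1} · (x̄ - mu_0) = (0.625, -0.3125),
  (x̄ - mu_0)^T · [...] = (3)·(0.625) + (-0.3333)·(-0.3125) = 1.9792.

Step 5 — scale by n: T² = 6 · 1.9792 = 11.875.

T² ≈ 11.875


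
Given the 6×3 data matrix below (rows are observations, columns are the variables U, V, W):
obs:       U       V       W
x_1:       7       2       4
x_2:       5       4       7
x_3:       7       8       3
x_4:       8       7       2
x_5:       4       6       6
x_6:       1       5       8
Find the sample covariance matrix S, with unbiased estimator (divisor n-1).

Step 1 — column means:
  mean(U) = (7 + 5 + 7 + 8 + 4 + 1) / 6 = 32/6 = 5.3333
  mean(V) = (2 + 4 + 8 + 7 + 6 + 5) / 6 = 32/6 = 5.3333
  mean(W) = (4 + 7 + 3 + 2 + 6 + 8) / 6 = 30/6 = 5

Step 2 — sample covariance S[i,j] = (1/(n-1)) · Σ_k (x_{k,i} - mean_i) · (x_{k,j} - mean_j), with n-1 = 5.
  S[U,U] = ((1.6667)·(1.6667) + (-0.3333)·(-0.3333) + (1.6667)·(1.6667) + (2.6667)·(2.6667) + (-1.3333)·(-1.3333) + (-4.3333)·(-4.3333)) / 5 = 33.3333/5 = 6.6667
  S[U,V] = ((1.6667)·(-3.3333) + (-0.3333)·(-1.3333) + (1.6667)·(2.6667) + (2.6667)·(1.6667) + (-1.3333)·(0.6667) + (-4.3333)·(-0.3333)) / 5 = 4.3333/5 = 0.8667
  S[U,W] = ((1.6667)·(-1) + (-0.3333)·(2) + (1.6667)·(-2) + (2.6667)·(-3) + (-1.3333)·(1) + (-4.3333)·(3)) / 5 = -28/5 = -5.6
  S[V,V] = ((-3.3333)·(-3.3333) + (-1.3333)·(-1.3333) + (2.6667)·(2.6667) + (1.6667)·(1.6667) + (0.6667)·(0.6667) + (-0.3333)·(-0.3333)) / 5 = 23.3333/5 = 4.6667
  S[V,W] = ((-3.3333)·(-1) + (-1.3333)·(2) + (2.6667)·(-2) + (1.6667)·(-3) + (0.6667)·(1) + (-0.3333)·(3)) / 5 = -10/5 = -2
  S[W,W] = ((-1)·(-1) + (2)·(2) + (-2)·(-2) + (-3)·(-3) + (1)·(1) + (3)·(3)) / 5 = 28/5 = 5.6

S is symmetric (S[j,i] = S[i,j]). Assembling:

S = [[6.6667, 0.8667, -5.6],
 [0.8667, 4.6667, -2],
 [-5.6, -2, 5.6]]


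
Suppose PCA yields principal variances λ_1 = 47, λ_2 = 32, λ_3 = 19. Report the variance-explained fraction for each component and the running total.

Step 1 — total variance = trace(Sigma) = Σ λ_i = 47 + 32 + 19 = 98.

Step 2 — fraction explained by component i = λ_i / Σ λ:
  PC1: 47/98 = 0.4796
  PC2: 32/98 = 0.3265
  PC3: 19/98 = 0.1939

Step 3 — cumulative fraction after k components = (λ_1 + ... + λ_k) / Σ λ:
  k = 1: 47/98 = 0.4796
  k = 2: (47 + 32)/98 = 79/98 = 0.8061
  k = 3: (47 + 32 + 19)/98 = 98/98 = 1

Summary (fraction, with percent):

explained: PC1 0.4796 (47.96%), PC2 0.3265 (32.65%), PC3 0.1939 (19.39%);  cumulative: 0.4796, 0.8061, 1


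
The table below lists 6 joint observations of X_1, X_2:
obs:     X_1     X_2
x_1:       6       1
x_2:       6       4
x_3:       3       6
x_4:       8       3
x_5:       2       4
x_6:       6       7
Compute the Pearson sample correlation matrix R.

Step 1 — column means:
  mean(X_1) = (6 + 6 + 3 + 8 + 2 + 6) / 6 = 31/6 = 5.1667
  mean(X_2) = (1 + 4 + 6 + 3 + 4 + 7) / 6 = 25/6 = 4.1667

Step 2 — sample variances and covariances s[i,j] = (1/(n-1)) · Σ_k (x_{k,i} - mean_i) · (x_{k,j} - mean_j), with n-1 = 5:
  s[X_1,X_1] = ((0.8333)·(0.8333) + (0.8333)·(0.8333) + (-2.1667)·(-2.1667) + (2.8333)·(2.8333) + (-3.1667)·(-3.1667) + (0.8333)·(0.8333)) / 5 = 24.8333/5 = 4.9667
  s[X_1,X_2] = ((0.8333)·(-3.1667) + (0.8333)·(-0.1667) + (-2.1667)·(1.8333) + (2.8333)·(-1.1667) + (-3.1667)·(-0.1667) + (0.8333)·(2.8333)) / 5 = -7.1667/5 = -1.4333
  s[X_2,X_2] = ((-3.1667)·(-3.1667) + (-0.1667)·(-0.1667) + (1.8333)·(1.8333) + (-1.1667)·(-1.1667) + (-0.1667)·(-0.1667) + (2.8333)·(2.8333)) / 5 = 22.8333/5 = 4.5667
  Sample standard deviations s_i = √(s[i,i]):
  s(X_1) = √(4.9667) = 2.2286
  s(X_2) = √(4.5667) = 2.137

Step 3 — r_{ij} = s_{ij} / (s_i · s_j):
  r[X_1,X_1] = 1 (diagonal).
  r[X_1,X_2] = -1.4333 / (2.2286 · 2.137) = -1.4333 / 4.7625 = -0.301
  r[X_2,X_2] = 1 (diagonal).

R is symmetric with unit diagonal. Assembling:

R = [[1, -0.301],
 [-0.301, 1]]


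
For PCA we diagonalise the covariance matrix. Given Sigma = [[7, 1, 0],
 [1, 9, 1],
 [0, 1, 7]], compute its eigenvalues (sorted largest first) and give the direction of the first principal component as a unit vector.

Step 1 — characteristic polynomial p(λ) = det(λI - Sigma) = λ³ - tr·λ² + c_1·λ - det, where tr = trace, c_1 = sum of the principal 2×2 minors, det = det(Sigma):
  tr = 7 + 9 + 7 = 23,
  c_1 = (7·9 - (1)²) + (7·7 - (0)²) + (9·7 - (1)²) = 62 + 49 + 62 = 173,
  det = 7·(9·7 - (1)²) - (1)·((1)·7 - (1)·(0)) + (0)·((1)·(1) - 9·(0)) = 7·(62) - (1)·(7) + (0)·(1) = 427.
  So p(λ) = λ³ - 23λ² + 173λ - 427.
Step 2 — look for an integer root (rational root theorem: any rational root is an integer divisor of 427). Testing λ = 7:
  p(7) = 343 - 1127 + 1211 - 427 = 0  ✓
  Dividing out (λ - 7): p(λ) = (λ - 7)(λ² - 16λ + 61).
Step 3 — remaining eigenvalues from the quadratic λ² - 16λ + 61 = 0:
  Δ = 16² - 4·61 = 256 - 244 = 12,  λ = (16 ± √12)/2 = (16 ± 3.4641)/2 ≈ 9.7321 or 6.2679.
  Sorted: λ_1 = 9.7321,  λ_2 = 7,  λ_3 = 6.2679  (check: sum = 23 = tr ✓).

Step 4 — unit eigenvector for λ_1 ≈ 9.7321: v spans the null space of (Sigma - λ_1 I), whose rows are
  r_1 = (-2.7321, 1, 0),  r_2 = (1, -0.7321, 1),  r_3 = (0, 1, -2.7321).
  v is orthogonal to every row, so take v ∝ r_1 × r_2 = ((1)·(1) - (0)·(-0.7321), (0)·(1) - (-2.7321)·(1), (-2.7321)·(-0.7321) - (1)·(1)) ≈ (1, 2.7321, 1).
  Let u = (1, 2.7321, 1).
  ||u|| = √((1)² + (2.7321)² + (1)²) = √(9.4641) ≈ 3.0764,  v_1 = u/||u|| ≈ (0.3251, 0.8881, 0.3251) (||v_1|| = 1).

λ_1 = 9.7321,  λ_2 = 7,  λ_3 = 6.2679;  v_1 ≈ (0.3251, 0.8881, 0.3251)


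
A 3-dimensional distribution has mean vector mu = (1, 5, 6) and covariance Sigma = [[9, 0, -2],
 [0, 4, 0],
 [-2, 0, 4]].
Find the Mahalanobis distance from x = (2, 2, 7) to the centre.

Step 1 — centre the observation: (x - mu) = (1, -3, 1).

Step 2 — invert Sigma (cofactor / det for 3×3, or solve directly):
  Sigma^{-1} = [[0.125, 0, 0.0625],
 [0, 0.25, 0],
 [0.0625, 0, 0.2812]].

Step 3 — form the quadratic (x - mu)^T · Sigma^{-1} · (x - mu):
  Sigma^{-1} · (x - mu) = (0.1875, -0.75, 0.3438).
  (x - mu)^T · [Sigma^{-1} · (x - mu)] = (1)·(0.1875) + (-3)·(-0.75) + (1)·(0.3438) = 2.7812.

Step 4 — take square root: d = √(2.7812) ≈ 1.6677.

d(x, mu) = √(2.7812) ≈ 1.6677


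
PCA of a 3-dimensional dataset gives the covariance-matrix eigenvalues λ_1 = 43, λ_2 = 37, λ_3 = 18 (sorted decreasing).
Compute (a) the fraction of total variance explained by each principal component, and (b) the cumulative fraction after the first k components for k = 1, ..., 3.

Step 1 — total variance = trace(Sigma) = Σ λ_i = 43 + 37 + 18 = 98.

Step 2 — fraction explained by component i = λ_i / Σ λ:
  PC1: 43/98 = 0.4388
  PC2: 37/98 = 0.3776
  PC3: 18/98 = 0.1837

Step 3 — cumulative fraction after k components = (λ_1 + ... + λ_k) / Σ λ:
  k = 1: 43/98 = 0.4388
  k = 2: (43 + 37)/98 = 80/98 = 0.8163
  k = 3: (43 + 37 + 18)/98 = 98/98 = 1

Summary (fraction, with percent):

explained: PC1 0.4388 (43.88%), PC2 0.3776 (37.76%), PC3 0.1837 (18.37%);  cumulative: 0.4388, 0.8163, 1


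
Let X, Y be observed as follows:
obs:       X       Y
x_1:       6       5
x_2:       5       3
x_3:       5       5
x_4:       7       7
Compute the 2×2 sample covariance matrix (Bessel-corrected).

Step 1 — column means:
  mean(X) = (6 + 5 + 5 + 7) / 4 = 23/4 = 5.75
  mean(Y) = (5 + 3 + 5 + 7) / 4 = 20/4 = 5

Step 2 — sample covariance S[i,j] = (1/(n-1)) · Σ_k (x_{k,i} - mean_i) · (x_{k,j} - mean_j), with n-1 = 3.
  S[X,X] = ((0.25)·(0.25) + (-0.75)·(-0.75) + (-0.75)·(-0.75) + (1.25)·(1.25)) / 3 = 2.75/3 = 0.9167
  S[X,Y] = ((0.25)·(0) + (-0.75)·(-2) + (-0.75)·(0) + (1.25)·(2)) / 3 = 4/3 = 1.3333
  S[Y,Y] = ((0)·(0) + (-2)·(-2) + (0)·(0) + (2)·(2)) / 3 = 8/3 = 2.6667

S is symmetric (S[j,i] = S[i,j]). Assembling:

S = [[0.9167, 1.3333],
 [1.3333, 2.6667]]


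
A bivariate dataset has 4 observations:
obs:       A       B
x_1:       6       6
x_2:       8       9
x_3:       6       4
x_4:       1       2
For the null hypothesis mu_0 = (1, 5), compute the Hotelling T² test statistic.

Step 1 — sample mean vector:
  mean(A) = (6 + 8 + 6 + 1) / 4 = 21/4 = 5.25
  mean(B) = (6 + 9 + 4 + 2) / 4 = 21/4 = 5.25
  x̄ = (5.25, 5.25),  deviation x̄ - mu_0 = (5.25, 5.25) - (1, 5) = (4.25, 0.25).

Step 2 — sample covariance matrix, S[i,j] = (1/(n-1)) · Σ_k (x_{k,i} - mean_i) · (x_{k,j} - mean_j), divisor n-1 = 3:
  S[A,A] = ((0.75)·(0.75) + (2.75)·(2.75) + (0.75)·(0.75) + (-4.25)·(-4.25)) / 3 = 26.75/3 = 8.9167
  S[A,B] = ((0.75)·(0.75) + (2.75)·(3.75) + (0.75)·(-1.25) + (-4.25)·(-3.25)) / 3 = 23.75/3 = 7.9167
  S[B,B] = ((0.75)·(0.75) + (3.75)·(3.75) + (-1.25)·(-1.25) + (-3.25)·(-3.25)) / 3 = 26.75/3 = 8.9167
  S = [[8.9167, 7.9167],
 [7.9167, 8.9167]].

Step 3 — invert S. det(S) = 8.9167·8.9167 - (7.9167)² = 16.8333.
  S^{-1} = (1/det) · [[d, -b], [-b, a]] = [[0.5297, -0.4703],
 [-0.4703, 0.5297]].

Step 4 — quadratic form (x̄ - mu_0)^T · S^{-1} · (x̄ - mu_0):
  S^{-1} · (x̄ - mu_0) = (2.1337, -1.8663),
  (x̄ - mu_0)^T · [...] = (4.25)·(2.1337) + (0.25)·(-1.8663) = 8.6015.

Step 5 — scale by n: T² = 4 · 8.6015 = 34.4059.

T² ≈ 34.4059


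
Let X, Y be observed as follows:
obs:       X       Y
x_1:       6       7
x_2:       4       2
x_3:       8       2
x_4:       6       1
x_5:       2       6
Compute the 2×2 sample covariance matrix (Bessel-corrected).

Step 1 — column means:
  mean(X) = (6 + 4 + 8 + 6 + 2) / 5 = 26/5 = 5.2
  mean(Y) = (7 + 2 + 2 + 1 + 6) / 5 = 18/5 = 3.6

Step 2 — sample covariance S[i,j] = (1/(n-1)) · Σ_k (x_{k,i} - mean_i) · (x_{k,j} - mean_j), with n-1 = 4.
  S[X,X] = ((0.8)·(0.8) + (-1.2)·(-1.2) + (2.8)·(2.8) + (0.8)·(0.8) + (-3.2)·(-3.2)) / 4 = 20.8/4 = 5.2
  S[X,Y] = ((0.8)·(3.4) + (-1.2)·(-1.6) + (2.8)·(-1.6) + (0.8)·(-2.6) + (-3.2)·(2.4)) / 4 = -9.6/4 = -2.4
  S[Y,Y] = ((3.4)·(3.4) + (-1.6)·(-1.6) + (-1.6)·(-1.6) + (-2.6)·(-2.6) + (2.4)·(2.4)) / 4 = 29.2/4 = 7.3

S is symmetric (S[j,i] = S[i,j]). Assembling:

S = [[5.2, -2.4],
 [-2.4, 7.3]]


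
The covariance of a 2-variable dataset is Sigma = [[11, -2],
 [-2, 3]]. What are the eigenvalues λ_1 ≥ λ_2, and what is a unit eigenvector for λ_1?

Step 1 — characteristic polynomial of 2×2 Sigma:
  det(Sigma - λI) = λ² - trace · λ + det = 0.
  trace = 11 + 3 = 14, det = 11·3 - (-2)² = 29.
Step 2 — discriminant:
  Δ = trace² - 4·det = 196 - 116 = 80.
Step 3 — eigenvalues:
  λ = (trace ± √Δ)/2 = (14 ± 8.9443)/2,
  λ_1 = 11.4721,  λ_2 = 2.5279.

Step 4 — unit eigenvector for λ_1: solve (Sigma - λ_1 I)v = 0. First row:
  (11 - 11.4721)·v_x + (-2)·v_y = 0, i.e. (-0.4721)·v_x + (-2)·v_y = 0,
  so v ∝ (b, λ_1 - a) = (-2, 0.4721); multiply by -1 so the first entry is positive: u = (2, -0.4721).
  ||u|| = √((2)² + (-0.4721)²) = √(4.2229) ≈ 2.055,
  v_1 = u/||u|| ≈ (0.9732, -0.2298) (||v_1|| = 1).

λ_1 = 11.4721,  λ_2 = 2.5279;  v_1 ≈ (0.9732, -0.2298)


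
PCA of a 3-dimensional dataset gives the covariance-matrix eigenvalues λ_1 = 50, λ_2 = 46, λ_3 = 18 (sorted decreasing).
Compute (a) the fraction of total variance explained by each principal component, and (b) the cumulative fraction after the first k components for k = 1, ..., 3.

Step 1 — total variance = trace(Sigma) = Σ λ_i = 50 + 46 + 18 = 114.

Step 2 — fraction explained by component i = λ_i / Σ λ:
  PC1: 50/114 = 0.4386
  PC2: 46/114 = 0.4035
  PC3: 18/114 = 0.1579

Step 3 — cumulative fraction after k components = (λ_1 + ... + λ_k) / Σ λ:
  k = 1: 50/114 = 0.4386
  k = 2: (50 + 46)/114 = 96/114 = 0.8421
  k = 3: (50 + 46 + 18)/114 = 114/114 = 1

Summary (fraction, with percent):

explained: PC1 0.4386 (43.86%), PC2 0.4035 (40.35%), PC3 0.1579 (15.79%);  cumulative: 0.4386, 0.8421, 1


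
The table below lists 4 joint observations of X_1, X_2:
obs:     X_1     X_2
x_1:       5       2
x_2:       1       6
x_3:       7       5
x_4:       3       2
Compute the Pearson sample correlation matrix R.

Step 1 — column means:
  mean(X_1) = (5 + 1 + 7 + 3) / 4 = 16/4 = 4
  mean(X_2) = (2 + 6 + 5 + 2) / 4 = 15/4 = 3.75

Step 2 — sample variances and covariances s[i,j] = (1/(n-1)) · Σ_k (x_{k,i} - mean_i) · (x_{k,j} - mean_j), with n-1 = 3:
  s[X_1,X_1] = ((1)·(1) + (-3)·(-3) + (3)·(3) + (-1)·(-1)) / 3 = 20/3 = 6.6667
  s[X_1,X_2] = ((1)·(-1.75) + (-3)·(2.25) + (3)·(1.25) + (-1)·(-1.75)) / 3 = -3/3 = -1
  s[X_2,X_2] = ((-1.75)·(-1.75) + (2.25)·(2.25) + (1.25)·(1.25) + (-1.75)·(-1.75)) / 3 = 12.75/3 = 4.25
  Sample standard deviations s_i = √(s[i,i]):
  s(X_1) = √(6.6667) = 2.582
  s(X_2) = √(4.25) = 2.0616

Step 3 — r_{ij} = s_{ij} / (s_i · s_j):
  r[X_1,X_1] = 1 (diagonal).
  r[X_1,X_2] = -1 / (2.582 · 2.0616) = -1 / 5.3229 = -0.1879
  r[X_2,X_2] = 1 (diagonal).

R is symmetric with unit diagonal. Assembling:

R = [[1, -0.1879],
 [-0.1879, 1]]


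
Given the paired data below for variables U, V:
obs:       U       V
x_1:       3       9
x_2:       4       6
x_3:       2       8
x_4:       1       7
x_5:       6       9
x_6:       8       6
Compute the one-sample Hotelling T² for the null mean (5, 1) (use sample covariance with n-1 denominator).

Step 1 — sample mean vector:
  mean(U) = (3 + 4 + 2 + 1 + 6 + 8) / 6 = 24/6 = 4
  mean(V) = (9 + 6 + 8 + 7 + 9 + 6) / 6 = 45/6 = 7.5
  x̄ = (4, 7.5),  deviation x̄ - mu_0 = (4, 7.5) - (5, 1) = (-1, 6.5).

Step 2 — sample covariance matrix, S[i,j] = (1/(n-1)) · Σ_k (x_{k,i} - mean_i) · (x_{k,j} - mean_j), divisor n-1 = 5:
  S[U,U] = ((-1)·(-1) + (0)·(0) + (-2)·(-2) + (-3)·(-3) + (2)·(2) + (4)·(4)) / 5 = 34/5 = 6.8
  S[U,V] = ((-1)·(1.5) + (0)·(-1.5) + (-2)·(0.5) + (-3)·(-0.5) + (2)·(1.5) + (4)·(-1.5)) / 5 = -4/5 = -0.8
  S[V,V] = ((1.5)·(1.5) + (-1.5)·(-1.5) + (0.5)·(0.5) + (-0.5)·(-0.5) + (1.5)·(1.5) + (-1.5)·(-1.5)) / 5 = 9.5/5 = 1.9
  S = [[6.8, -0.8],
 [-0.8, 1.9]].

Step 3 — invert S. det(S) = 6.8·1.9 - (-0.8)² = 12.28.
  S^{-1} = (1/det) · [[d, -b], [-b, a]] = [[0.1547, 0.0651],
 [0.0651, 0.5537]].

Step 4 — quadratic form (x̄ - mu_0)^T · S^{-1} · (x̄ - mu_0):
  S^{-1} · (x̄ - mu_0) = (0.2687, 3.5342),
  (x̄ - mu_0)^T · [...] = (-1)·(0.2687) + (6.5)·(3.5342) = 22.7036.

Step 5 — scale by n: T² = 6 · 22.7036 = 136.2215.

T² ≈ 136.2215


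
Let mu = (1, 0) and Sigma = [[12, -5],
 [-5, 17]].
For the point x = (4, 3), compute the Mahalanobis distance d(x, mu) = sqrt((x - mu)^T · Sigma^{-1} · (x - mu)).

Step 1 — centre the observation: (x - mu) = (3, 3).

Step 2 — invert Sigma. det(Sigma) = 12·17 - (-5)² = 179.
  Sigma^{-1} = (1/det) · [[d, -b], [-b, a]] = [[0.095, 0.0279],
 [0.0279, 0.067]].

Step 3 — form the quadratic (x - mu)^T · Sigma^{-1} · (x - mu):
  Sigma^{-1} · (x - mu) = (0.3687, 0.2849).
  (x - mu)^T · [Sigma^{-1} · (x - mu)] = (3)·(0.3687) + (3)·(0.2849) = 1.9609.

Step 4 — take square root: d = √(1.9609) ≈ 1.4003.

d(x, mu) = √(1.9609) ≈ 1.4003


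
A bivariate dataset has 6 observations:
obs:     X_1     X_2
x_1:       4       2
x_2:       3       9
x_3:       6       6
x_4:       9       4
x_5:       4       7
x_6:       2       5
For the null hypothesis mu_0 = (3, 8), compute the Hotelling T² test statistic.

Step 1 — sample mean vector:
  mean(X_1) = (4 + 3 + 6 + 9 + 4 + 2) / 6 = 28/6 = 4.6667
  mean(X_2) = (2 + 9 + 6 + 4 + 7 + 5) / 6 = 33/6 = 5.5
  x̄ = (4.6667, 5.5),  deviation x̄ - mu_0 = (4.6667, 5.5) - (3, 8) = (1.6667, -2.5).

Step 2 — sample covariance matrix, S[i,j] = (1/(n-1)) · Σ_k (x_{k,i} - mean_i) · (x_{k,j} - mean_j), divisor n-1 = 5:
  S[X_1,X_1] = ((-0.6667)·(-0.6667) + (-1.6667)·(-1.6667) + (1.3333)·(1.3333) + (4.3333)·(4.3333) + (-0.6667)·(-0.6667) + (-2.6667)·(-2.6667)) / 5 = 31.3333/5 = 6.2667
  S[X_1,X_2] = ((-0.6667)·(-3.5) + (-1.6667)·(3.5) + (1.3333)·(0.5) + (4.3333)·(-1.5) + (-0.6667)·(1.5) + (-2.6667)·(-0.5)) / 5 = -9/5 = -1.8
  S[X_2,X_2] = ((-3.5)·(-3.5) + (3.5)·(3.5) + (0.5)·(0.5) + (-1.5)·(-1.5) + (1.5)·(1.5) + (-0.5)·(-0.5)) / 5 = 29.5/5 = 5.9
  S = [[6.2667, -1.8],
 [-1.8, 5.9]].

Step 3 — invert S. det(S) = 6.2667·5.9 - (-1.8)² = 33.7333.
  S^{-1} = (1/det) · [[d, -b], [-b, a]] = [[0.1749, 0.0534],
 [0.0534, 0.1858]].

Step 4 — quadratic form (x̄ - mu_0)^T · S^{-1} · (x̄ - mu_0):
  S^{-1} · (x̄ - mu_0) = (0.1581, -0.3755),
  (x̄ - mu_0)^T · [...] = (1.6667)·(0.1581) + (-2.5)·(-0.3755) = 1.2022.

Step 5 — scale by n: T² = 6 · 1.2022 = 7.2134.

T² ≈ 7.2134
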